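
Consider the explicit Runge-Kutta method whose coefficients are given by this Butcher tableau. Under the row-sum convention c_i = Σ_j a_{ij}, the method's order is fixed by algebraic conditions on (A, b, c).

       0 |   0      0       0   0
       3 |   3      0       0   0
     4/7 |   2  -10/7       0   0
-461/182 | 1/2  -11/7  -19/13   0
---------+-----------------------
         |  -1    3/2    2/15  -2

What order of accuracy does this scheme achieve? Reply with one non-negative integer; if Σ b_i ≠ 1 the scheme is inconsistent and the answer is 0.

0

b = (-1, 3/2, 2/15, -2)
c = (0, 3, 4/7, -461/182)
Ac = (0, 0, -30/7, -505/91)
Σ b_i: (-1)·1 + 3/2·1 + 2/15·1 + (-2)·1 = -41/30 ≠ 1 ⇒ order 0.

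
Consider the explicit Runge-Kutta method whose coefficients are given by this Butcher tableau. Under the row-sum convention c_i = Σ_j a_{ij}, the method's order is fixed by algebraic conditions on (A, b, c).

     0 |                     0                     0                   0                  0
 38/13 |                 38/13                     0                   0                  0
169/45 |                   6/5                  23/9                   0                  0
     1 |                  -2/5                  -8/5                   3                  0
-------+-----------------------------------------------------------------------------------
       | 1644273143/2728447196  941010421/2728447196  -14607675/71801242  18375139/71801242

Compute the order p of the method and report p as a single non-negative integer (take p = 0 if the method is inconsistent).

3

b = (1644273143/2728447196, 941010421/2728447196, -14607675/71801242, 18375139/71801242)
c = (0, 38/13, 169/45, 1)
Ac = (0, 0, 874/117, 257/39)
Σ b_i: 1644273143/2728447196·1 + 941010421/2728447196·1 + (-14607675/71801242)·1 + 18375139/71801242·1 = 1 ✓
b·c: 941010421/2728447196·38/13 + (-14607675/71801242)·169/45 + 18375139/71801242·1 = 1/2 ✓
b·c²: 941010421/2728447196·1444/169 + (-14607675/71801242)·28561/2025 + 18375139/71801242·1 = 1/3 ✓
b·Ac: (-14607675/71801242)·874/117 + 18375139/71801242·257/39 = 1/6 ✓
b·c³: 941010421/2728447196·54872/2197 + (-14607675/71801242)·4826809/91125 + 18375139/71801242·1 = -120122559496/63005589855 ≠ 1/4 ⇒ order 3.
b·(c∘Ac): (-14607675/71801242)·11362/405 + 18375139/71801242·257/39 = -11260117007/2800248438 ≠ 1/8
b·Ac²: (-14607675/71801242)·33212/1521 + 18375139/71801242·3267289/114075 = 1819279374667/630055898550 ≠ 1/12
b·A²c: 18375139/71801242·874/39 = 8029935743/1400124219 ≠ 1/24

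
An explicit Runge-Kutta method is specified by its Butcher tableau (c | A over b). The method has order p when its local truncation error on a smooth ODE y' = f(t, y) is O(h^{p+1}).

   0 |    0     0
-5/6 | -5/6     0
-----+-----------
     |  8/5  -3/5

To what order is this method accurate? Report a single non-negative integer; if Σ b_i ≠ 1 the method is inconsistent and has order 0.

b = (8/5, -3/5)
c = (0, -5/6)
Σ b_i: 8/5·1 + (-3/5)·1 = 1 ✓
b·c: (-3/5)·(-5/6) = 1/2 ✓; 2 stages ⇒ order 2.

2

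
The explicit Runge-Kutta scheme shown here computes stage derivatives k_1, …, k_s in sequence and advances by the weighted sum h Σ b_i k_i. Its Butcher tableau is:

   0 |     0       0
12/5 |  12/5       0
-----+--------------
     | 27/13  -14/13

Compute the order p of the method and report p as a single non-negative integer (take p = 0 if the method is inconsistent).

b = (27/13, -14/13)
c = (0, 12/5)
Σ b_i: 27/13·1 + (-14/13)·1 = 1 ✓
b·c: (-14/13)·12/5 = -168/65 ≠ 1/2 ⇒ order 1.

1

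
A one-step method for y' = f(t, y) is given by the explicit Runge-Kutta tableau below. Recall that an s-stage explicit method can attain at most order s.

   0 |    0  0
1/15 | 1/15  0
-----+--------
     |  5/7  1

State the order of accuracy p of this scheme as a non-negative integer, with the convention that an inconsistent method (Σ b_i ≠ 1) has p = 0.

0

b = (5/7, 1)
c = (0, 1/15)
Σ b_i: 5/7·1 + 1·1 = 12/7 ≠ 1 ⇒ order 0.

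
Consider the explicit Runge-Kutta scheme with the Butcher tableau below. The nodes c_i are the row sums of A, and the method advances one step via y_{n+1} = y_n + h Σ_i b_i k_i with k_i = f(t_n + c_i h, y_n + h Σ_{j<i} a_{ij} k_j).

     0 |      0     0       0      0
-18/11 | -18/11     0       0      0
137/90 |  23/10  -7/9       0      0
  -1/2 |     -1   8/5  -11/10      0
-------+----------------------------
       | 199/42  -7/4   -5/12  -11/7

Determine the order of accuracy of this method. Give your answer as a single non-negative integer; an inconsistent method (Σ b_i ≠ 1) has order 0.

1

b = (199/42, -7/4, -5/12, -11/7)
c = (0, -18/11, 137/90, -1/2)
Ac = (0, 0, 14/11, -42497/9900)
Σ b_i: 199/42·1 + (-7/4)·1 + (-5/12)·1 + (-11/7)·1 = 1 ✓
b·c: (-7/4)·(-18/11) + (-5/12)·137/90 + (-11/7)·(-1/2) = 50147/16632 ≠ 1/2 ⇒ order 1.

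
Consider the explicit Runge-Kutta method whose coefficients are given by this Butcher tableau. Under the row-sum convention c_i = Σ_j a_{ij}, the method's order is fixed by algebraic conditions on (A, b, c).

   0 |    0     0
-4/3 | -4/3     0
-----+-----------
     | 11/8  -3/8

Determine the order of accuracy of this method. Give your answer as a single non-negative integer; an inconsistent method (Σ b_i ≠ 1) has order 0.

b = (11/8, -3/8)
c = (0, -4/3)
Σ b_i: 11/8·1 + (-3/8)·1 = 1 ✓
b·c: (-3/8)·(-4/3) = 1/2 ✓; 2 stages ⇒ order 2.

2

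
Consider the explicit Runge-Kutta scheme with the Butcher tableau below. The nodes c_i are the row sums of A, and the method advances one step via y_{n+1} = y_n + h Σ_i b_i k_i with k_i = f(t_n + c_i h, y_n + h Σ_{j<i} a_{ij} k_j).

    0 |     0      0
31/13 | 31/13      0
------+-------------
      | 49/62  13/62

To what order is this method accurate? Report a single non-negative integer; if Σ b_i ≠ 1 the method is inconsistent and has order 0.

2

b = (49/62, 13/62)
c = (0, 31/13)
Σ b_i: 49/62·1 + 13/62·1 = 1 ✓
b·c: 13/62·31/13 = 1/2 ✓; 2 stages ⇒ order 2.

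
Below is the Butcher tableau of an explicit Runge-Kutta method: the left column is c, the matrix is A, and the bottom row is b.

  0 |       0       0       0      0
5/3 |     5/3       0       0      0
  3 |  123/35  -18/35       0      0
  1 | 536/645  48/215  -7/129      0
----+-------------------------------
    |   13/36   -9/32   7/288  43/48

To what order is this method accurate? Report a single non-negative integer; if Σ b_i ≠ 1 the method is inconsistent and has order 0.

b = (13/36, -9/32, 7/288, 43/48)
c = (0, 5/3, 3, 1)
Ac = (0, 0, -6/7, 9/43)
Σ b_i: 13/36·1 + (-9/32)·1 + 7/288·1 + 43/48·1 = 1 ✓
b·c: (-9/32)·5/3 + 7/288·3 + 43/48·1 = 1/2 ✓
b·c²: (-9/32)·25/9 + 7/288·9 + 43/48·1 = 1/3 ✓
b·Ac: 7/288·(-6/7) + 43/48·9/43 = 1/6 ✓
b·c³: (-9/32)·125/27 + 7/288·27 + 43/48·1 = 1/4 ✓
b·(c∘Ac): 7/288·(-18/7) + 43/48·9/43 = 1/8 ✓
b·Ac²: 7/288·(-10/7) + 43/48·17/129 = 1/12 ✓
b·A²c: 43/48·2/43 = 1/24 ✓; 4 stages ⇒ order 4.

4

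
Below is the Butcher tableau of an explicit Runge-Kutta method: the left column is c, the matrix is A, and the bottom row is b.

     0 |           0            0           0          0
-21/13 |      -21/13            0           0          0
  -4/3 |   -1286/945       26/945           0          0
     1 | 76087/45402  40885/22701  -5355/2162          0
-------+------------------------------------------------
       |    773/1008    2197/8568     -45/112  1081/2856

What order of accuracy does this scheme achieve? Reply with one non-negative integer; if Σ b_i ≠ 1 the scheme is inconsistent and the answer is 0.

4

b = (773/1008, 2197/8568, -45/112, 1081/2856)
c = (0, -21/13, -4/3, 1)
Ac = (0, 0, -2/45, 425/1081)
Σ b_i: 773/1008·1 + 2197/8568·1 + (-45/112)·1 + 1081/2856·1 = 1 ✓
b·c: 2197/8568·(-21/13) + (-45/112)·(-4/3) + 1081/2856·1 = 1/2 ✓
b·c²: 2197/8568·441/169 + (-45/112)·16/9 + 1081/2856·1 = 1/3 ✓
b·Ac: (-45/112)·(-2/45) + 1081/2856·425/1081 = 1/6 ✓
b·c³: 2197/8568·(-9261/2197) + (-45/112)·(-64/27) + 1081/2856·1 = 1/4 ✓
b·(c∘Ac): (-45/112)·8/135 + 1081/2856·425/1081 = 1/8 ✓
b·Ac²: (-45/112)·14/195 + 1081/2856·4165/14053 = 1/12 ✓
b·A²c: 1081/2856·119/1081 = 1/24 ✓; 4 stages ⇒ order 4.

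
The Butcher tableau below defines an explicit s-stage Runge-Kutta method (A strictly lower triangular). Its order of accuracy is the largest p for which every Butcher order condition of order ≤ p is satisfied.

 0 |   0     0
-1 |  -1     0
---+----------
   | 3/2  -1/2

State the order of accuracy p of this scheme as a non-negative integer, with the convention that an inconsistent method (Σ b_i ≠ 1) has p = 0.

b = (3/2, -1/2)
c = (0, -1)
Σ b_i: 3/2·1 + (-1/2)·1 = 1 ✓
b·c: (-1/2)·(-1) = 1/2 ✓; 2 stages ⇒ order 2.

2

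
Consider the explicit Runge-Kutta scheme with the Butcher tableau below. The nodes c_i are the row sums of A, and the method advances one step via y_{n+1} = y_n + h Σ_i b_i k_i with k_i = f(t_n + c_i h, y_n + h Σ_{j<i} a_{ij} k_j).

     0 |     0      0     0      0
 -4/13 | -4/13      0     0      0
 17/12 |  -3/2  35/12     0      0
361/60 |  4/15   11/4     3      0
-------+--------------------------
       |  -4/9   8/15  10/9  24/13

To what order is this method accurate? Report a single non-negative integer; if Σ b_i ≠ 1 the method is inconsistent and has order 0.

b = (-4/9, 8/15, 10/9, 24/13)
c = (0, -4/13, 17/12, 361/60)
Ac = (0, 0, -35/39, 177/52)
Σ b_i: (-4/9)·1 + 8/15·1 + 10/9·1 + 24/13·1 = 198/65 ≠ 1 ⇒ order 0.

0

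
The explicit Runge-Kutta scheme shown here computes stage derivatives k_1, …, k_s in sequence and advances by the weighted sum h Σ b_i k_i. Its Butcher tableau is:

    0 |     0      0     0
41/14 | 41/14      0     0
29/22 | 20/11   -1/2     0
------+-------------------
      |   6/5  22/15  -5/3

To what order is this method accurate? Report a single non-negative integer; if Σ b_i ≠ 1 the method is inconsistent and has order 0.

b = (6/5, 22/15, -5/3)
c = (0, 41/14, 29/22)
Ac = (0, 0, -41/28)
Σ b_i: 6/5·1 + 22/15·1 + (-5/3)·1 = 1 ✓
b·c: 22/15·41/14 + (-5/3)·29/22 = 4847/2310 ≠ 1/2 ⇒ order 1.

1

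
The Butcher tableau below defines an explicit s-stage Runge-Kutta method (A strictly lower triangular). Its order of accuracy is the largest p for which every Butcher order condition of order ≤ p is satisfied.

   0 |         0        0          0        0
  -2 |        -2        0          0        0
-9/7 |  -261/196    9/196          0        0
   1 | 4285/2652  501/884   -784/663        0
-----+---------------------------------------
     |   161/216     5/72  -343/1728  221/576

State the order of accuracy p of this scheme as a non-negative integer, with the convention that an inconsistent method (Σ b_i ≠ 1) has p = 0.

4

b = (161/216, 5/72, -343/1728, 221/576)
c = (0, -2, -9/7, 1)
Ac = (0, 0, -9/98, 171/442)
Σ b_i: 161/216·1 + 5/72·1 + (-343/1728)·1 + 221/576·1 = 1 ✓
b·c: 5/72·(-2) + (-343/1728)·(-9/7) + 221/576·1 = 1/2 ✓
b·c²: 5/72·4 + (-343/1728)·81/49 + 221/576·1 = 1/3 ✓
b·Ac: (-343/1728)·(-9/98) + 221/576·171/442 = 1/6 ✓
b·c³: 5/72·(-8) + (-343/1728)·(-729/343) + 221/576·1 = 1/4 ✓
b·(c∘Ac): (-343/1728)·81/686 + 221/576·171/442 = 1/8 ✓
b·Ac²: (-343/1728)·9/49 + 221/576·69/221 = 1/12 ✓
b·A²c: 221/576·24/221 = 1/24 ✓; 4 stages ⇒ order 4.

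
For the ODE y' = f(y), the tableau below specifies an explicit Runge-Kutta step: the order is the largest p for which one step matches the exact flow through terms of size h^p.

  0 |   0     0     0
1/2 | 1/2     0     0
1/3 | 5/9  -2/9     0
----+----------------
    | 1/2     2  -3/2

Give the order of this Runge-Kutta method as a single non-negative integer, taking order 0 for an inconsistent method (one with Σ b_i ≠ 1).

3

b = (1/2, 2, -3/2)
c = (0, 1/2, 1/3)
Ac = (0, 0, -1/9)
Σ b_i: 1/2·1 + 2·1 + (-3/2)·1 = 1 ✓
b·c: 2·1/2 + (-3/2)·1/3 = 1/2 ✓
b·c²: 2·1/4 + (-3/2)·1/9 = 1/3 ✓
b·Ac: (-3/2)·(-1/9) = 1/6 ✓; 3 stages ⇒ order 3.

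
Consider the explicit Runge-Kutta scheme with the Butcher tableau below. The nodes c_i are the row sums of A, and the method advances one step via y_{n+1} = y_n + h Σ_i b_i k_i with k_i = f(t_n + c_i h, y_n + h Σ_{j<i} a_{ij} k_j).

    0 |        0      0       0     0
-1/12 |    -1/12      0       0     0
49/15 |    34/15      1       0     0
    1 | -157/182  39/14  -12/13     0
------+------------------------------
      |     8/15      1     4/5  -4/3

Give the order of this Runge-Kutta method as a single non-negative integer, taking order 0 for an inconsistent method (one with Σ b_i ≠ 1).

b = (8/15, 1, 4/5, -4/3)
c = (0, -1/12, 49/15, 1)
Ac = (0, 0, -1/12, -11821/3640)
Σ b_i: 8/15·1 + 1·1 + 4/5·1 + (-4/3)·1 = 1 ✓
b·c: 1·(-1/12) + 4/5·49/15 + (-4/3)·1 = 359/300 ≠ 1/2 ⇒ order 1.

1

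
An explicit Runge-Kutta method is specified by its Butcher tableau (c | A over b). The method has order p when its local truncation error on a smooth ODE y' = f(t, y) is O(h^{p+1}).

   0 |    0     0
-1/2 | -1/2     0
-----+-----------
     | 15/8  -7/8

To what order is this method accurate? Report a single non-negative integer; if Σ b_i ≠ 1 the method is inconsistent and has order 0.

1

b = (15/8, -7/8)
c = (0, -1/2)
Σ b_i: 15/8·1 + (-7/8)·1 = 1 ✓
b·c: (-7/8)·(-1/2) = 7/16 ≠ 1/2 ⇒ order 1.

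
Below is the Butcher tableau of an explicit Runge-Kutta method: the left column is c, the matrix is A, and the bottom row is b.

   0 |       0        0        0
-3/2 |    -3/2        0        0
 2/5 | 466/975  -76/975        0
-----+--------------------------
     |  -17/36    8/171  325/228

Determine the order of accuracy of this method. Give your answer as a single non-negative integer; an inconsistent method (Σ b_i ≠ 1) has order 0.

b = (-17/36, 8/171, 325/228)
c = (0, -3/2, 2/5)
Ac = (0, 0, 38/325)
Σ b_i: (-17/36)·1 + 8/171·1 + 325/228·1 = 1 ✓
b·c: 8/171·(-3/2) + 325/228·2/5 = 1/2 ✓
b·c²: 8/171·9/4 + 325/228·4/25 = 1/3 ✓
b·Ac: 325/228·38/325 = 1/6 ✓; 3 stages ⇒ order 3.

3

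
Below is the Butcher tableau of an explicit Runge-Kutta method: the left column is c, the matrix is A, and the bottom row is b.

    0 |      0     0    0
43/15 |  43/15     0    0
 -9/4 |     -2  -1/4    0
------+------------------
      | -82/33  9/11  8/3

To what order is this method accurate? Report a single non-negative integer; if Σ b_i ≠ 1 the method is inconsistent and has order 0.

b = (-82/33, 9/11, 8/3)
c = (0, 43/15, -9/4)
Ac = (0, 0, -43/60)
Σ b_i: (-82/33)·1 + 9/11·1 + 8/3·1 = 1 ✓
b·c: 9/11·43/15 + 8/3·(-9/4) = -201/55 ≠ 1/2 ⇒ order 1.

1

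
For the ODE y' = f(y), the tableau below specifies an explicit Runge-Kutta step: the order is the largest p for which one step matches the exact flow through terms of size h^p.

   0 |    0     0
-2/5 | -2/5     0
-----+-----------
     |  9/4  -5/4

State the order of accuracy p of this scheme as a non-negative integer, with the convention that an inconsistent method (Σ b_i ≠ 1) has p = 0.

2

b = (9/4, -5/4)
c = (0, -2/5)
Σ b_i: 9/4·1 + (-5/4)·1 = 1 ✓
b·c: (-5/4)·(-2/5) = 1/2 ✓; 2 stages ⇒ order 2.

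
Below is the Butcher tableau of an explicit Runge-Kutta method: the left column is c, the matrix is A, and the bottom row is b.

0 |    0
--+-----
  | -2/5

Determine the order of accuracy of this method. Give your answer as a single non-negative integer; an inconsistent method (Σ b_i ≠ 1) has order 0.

b = (-2/5)
c = (0)
Σ b_i: (-2/5)·1 = -2/5 ≠ 1 ⇒ order 0.

0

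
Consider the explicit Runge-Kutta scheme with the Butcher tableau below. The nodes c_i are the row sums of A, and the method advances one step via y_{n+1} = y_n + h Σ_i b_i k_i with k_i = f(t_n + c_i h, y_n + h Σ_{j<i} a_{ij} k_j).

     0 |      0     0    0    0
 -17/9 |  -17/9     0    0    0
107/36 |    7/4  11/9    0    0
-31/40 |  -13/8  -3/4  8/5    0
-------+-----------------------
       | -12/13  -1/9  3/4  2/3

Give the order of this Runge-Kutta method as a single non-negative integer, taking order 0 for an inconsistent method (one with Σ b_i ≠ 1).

0

b = (-12/13, -1/9, 3/4, 2/3)
c = (0, -17/9, 107/36, -31/40)
Ac = (0, 0, -187/81, 1111/180)
Σ b_i: (-12/13)·1 + (-1/9)·1 + 3/4·1 + 2/3·1 = 179/468 ≠ 1 ⇒ order 0.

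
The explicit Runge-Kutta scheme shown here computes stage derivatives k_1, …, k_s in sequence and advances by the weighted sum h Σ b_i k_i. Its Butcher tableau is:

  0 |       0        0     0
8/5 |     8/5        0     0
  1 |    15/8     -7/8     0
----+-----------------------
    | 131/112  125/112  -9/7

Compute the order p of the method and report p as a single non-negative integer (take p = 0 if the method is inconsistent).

2

b = (131/112, 125/112, -9/7)
c = (0, 8/5, 1)
Ac = (0, 0, -7/5)
Σ b_i: 131/112·1 + 125/112·1 + (-9/7)·1 = 1 ✓
b·c: 125/112·8/5 + (-9/7)·1 = 1/2 ✓
b·c²: 125/112·64/25 + (-9/7)·1 = 11/7 ≠ 1/3 ⇒ order 2.
b·Ac: (-9/7)·(-7/5) = 9/5 ≠ 1/6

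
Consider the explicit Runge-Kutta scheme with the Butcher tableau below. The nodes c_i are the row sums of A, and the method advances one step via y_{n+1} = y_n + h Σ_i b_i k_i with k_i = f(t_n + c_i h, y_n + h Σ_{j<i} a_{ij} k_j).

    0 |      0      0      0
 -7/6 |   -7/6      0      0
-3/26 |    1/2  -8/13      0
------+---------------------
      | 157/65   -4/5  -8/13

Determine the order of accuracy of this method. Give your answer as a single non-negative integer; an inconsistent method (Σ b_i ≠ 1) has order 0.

1

b = (157/65, -4/5, -8/13)
c = (0, -7/6, -3/26)
Ac = (0, 0, 28/39)
Σ b_i: 157/65·1 + (-4/5)·1 + (-8/13)·1 = 1 ✓
b·c: (-4/5)·(-7/6) + (-8/13)·(-3/26) = 2546/2535 ≠ 1/2 ⇒ order 1.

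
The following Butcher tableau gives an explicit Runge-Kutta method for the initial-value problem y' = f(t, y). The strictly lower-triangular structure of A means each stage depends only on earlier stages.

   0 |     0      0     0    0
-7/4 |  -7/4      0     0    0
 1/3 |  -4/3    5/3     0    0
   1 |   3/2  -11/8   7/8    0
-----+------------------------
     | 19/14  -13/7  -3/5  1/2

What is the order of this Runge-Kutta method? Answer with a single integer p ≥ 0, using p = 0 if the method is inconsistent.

b = (19/14, -13/7, -3/5, 1/2)
c = (0, -7/4, 1/3, 1)
Ac = (0, 0, -35/12, 259/96)
Σ b_i: 19/14·1 + (-13/7)·1 + (-3/5)·1 + 1/2·1 = -3/5 ≠ 1 ⇒ order 0.

0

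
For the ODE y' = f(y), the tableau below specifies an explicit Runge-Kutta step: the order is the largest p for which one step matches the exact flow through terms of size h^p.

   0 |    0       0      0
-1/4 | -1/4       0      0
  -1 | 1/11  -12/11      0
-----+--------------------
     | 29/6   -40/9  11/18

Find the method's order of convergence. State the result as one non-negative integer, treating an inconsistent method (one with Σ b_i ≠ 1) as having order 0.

b = (29/6, -40/9, 11/18)
c = (0, -1/4, -1)
Ac = (0, 0, 3/11)
Σ b_i: 29/6·1 + (-40/9)·1 + 11/18·1 = 1 ✓
b·c: (-40/9)·(-1/4) + 11/18·(-1) = 1/2 ✓
b·c²: (-40/9)·1/16 + 11/18·1 = 1/3 ✓
b·Ac: 11/18·3/11 = 1/6 ✓; 3 stages ⇒ order 3.

3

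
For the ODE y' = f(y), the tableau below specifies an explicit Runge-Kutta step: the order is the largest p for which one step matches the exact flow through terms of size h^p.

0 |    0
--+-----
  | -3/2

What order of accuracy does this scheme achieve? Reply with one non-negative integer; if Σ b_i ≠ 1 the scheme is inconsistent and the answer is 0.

0

b = (-3/2)
c = (0)
Σ b_i: (-3/2)·1 = -3/2 ≠ 1 ⇒ order 0.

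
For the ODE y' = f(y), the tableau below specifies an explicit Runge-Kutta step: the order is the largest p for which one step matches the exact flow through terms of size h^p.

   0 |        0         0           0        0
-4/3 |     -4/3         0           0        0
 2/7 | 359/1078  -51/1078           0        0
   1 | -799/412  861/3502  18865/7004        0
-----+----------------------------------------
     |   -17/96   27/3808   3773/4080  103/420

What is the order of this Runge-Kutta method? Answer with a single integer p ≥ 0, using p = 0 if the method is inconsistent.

b = (-17/96, 27/3808, 3773/4080, 103/420)
c = (0, -4/3, 2/7, 1)
Ac = (0, 0, 34/539, 91/206)
Σ b_i: (-17/96)·1 + 27/3808·1 + 3773/4080·1 + 103/420·1 = 1 ✓
b·c: 27/3808·(-4/3) + 3773/4080·2/7 + 103/420·1 = 1/2 ✓
b·c²: 27/3808·16/9 + 3773/4080·4/49 + 103/420·1 = 1/3 ✓
b·Ac: 3773/4080·34/539 + 103/420·91/206 = 1/6 ✓
b·c³: 27/3808·(-64/27) + 3773/4080·8/343 + 103/420·1 = 1/4 ✓
b·(c∘Ac): 3773/4080·68/3773 + 103/420·91/206 = 1/8 ✓
b·Ac²: 3773/4080·(-136/1617) + 103/420·203/309 = 1/12 ✓
b·A²c: 103/420·35/206 = 1/24 ✓; 4 stages ⇒ order 4.

4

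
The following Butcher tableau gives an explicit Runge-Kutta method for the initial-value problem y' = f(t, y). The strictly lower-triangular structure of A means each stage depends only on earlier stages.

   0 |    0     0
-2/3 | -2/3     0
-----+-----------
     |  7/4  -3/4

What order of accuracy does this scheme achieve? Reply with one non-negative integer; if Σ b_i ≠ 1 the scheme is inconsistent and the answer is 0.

b = (7/4, -3/4)
c = (0, -2/3)
Σ b_i: 7/4·1 + (-3/4)·1 = 1 ✓
b·c: (-3/4)·(-2/3) = 1/2 ✓; 2 stages ⇒ order 2.

2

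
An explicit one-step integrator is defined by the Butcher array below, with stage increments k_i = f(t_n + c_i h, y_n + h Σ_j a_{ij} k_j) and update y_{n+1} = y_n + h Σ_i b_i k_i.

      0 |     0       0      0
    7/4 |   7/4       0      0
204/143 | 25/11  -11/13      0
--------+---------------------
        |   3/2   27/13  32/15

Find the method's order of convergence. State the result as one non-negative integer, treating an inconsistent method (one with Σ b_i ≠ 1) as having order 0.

0

b = (3/2, 27/13, 32/15)
c = (0, 7/4, 204/143)
Ac = (0, 0, -77/52)
Σ b_i: 3/2·1 + 27/13·1 + 32/15·1 = 2227/390 ≠ 1 ⇒ order 0.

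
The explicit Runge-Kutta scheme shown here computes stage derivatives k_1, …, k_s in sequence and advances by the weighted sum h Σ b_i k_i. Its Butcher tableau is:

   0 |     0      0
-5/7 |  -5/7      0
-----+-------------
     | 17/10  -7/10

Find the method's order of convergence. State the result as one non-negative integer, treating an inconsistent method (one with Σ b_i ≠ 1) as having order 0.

2

b = (17/10, -7/10)
c = (0, -5/7)
Σ b_i: 17/10·1 + (-7/10)·1 = 1 ✓
b·c: (-7/10)·(-5/7) = 1/2 ✓; 2 stages ⇒ order 2.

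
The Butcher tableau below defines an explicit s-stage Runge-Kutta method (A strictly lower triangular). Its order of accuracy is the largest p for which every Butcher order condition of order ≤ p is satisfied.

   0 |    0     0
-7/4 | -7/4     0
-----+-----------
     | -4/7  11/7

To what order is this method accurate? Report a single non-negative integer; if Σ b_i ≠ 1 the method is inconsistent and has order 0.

b = (-4/7, 11/7)
c = (0, -7/4)
Σ b_i: (-4/7)·1 + 11/7·1 = 1 ✓
b·c: 11/7·(-7/4) = -11/4 ≠ 1/2 ⇒ order 1.

1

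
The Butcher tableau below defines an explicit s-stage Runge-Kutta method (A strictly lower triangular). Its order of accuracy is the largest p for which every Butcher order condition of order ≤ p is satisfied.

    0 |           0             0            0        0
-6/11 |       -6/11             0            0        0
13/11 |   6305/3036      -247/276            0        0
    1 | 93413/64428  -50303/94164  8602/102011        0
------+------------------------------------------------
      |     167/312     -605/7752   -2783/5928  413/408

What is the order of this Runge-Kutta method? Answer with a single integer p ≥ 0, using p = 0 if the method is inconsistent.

b = (167/312, -605/7752, -2783/5928, 413/408)
c = (0, -6/11, 13/11, 1)
Ac = (0, 0, 247/506, 323/826)
Σ b_i: 167/312·1 + (-605/7752)·1 + (-2783/5928)·1 + 413/408·1 = 1 ✓
b·c: (-605/7752)·(-6/11) + (-2783/5928)·13/11 + 413/408·1 = 1/2 ✓
b·c²: (-605/7752)·36/121 + (-2783/5928)·169/121 + 413/408·1 = 1/3 ✓
b·Ac: (-2783/5928)·247/506 + 413/408·323/826 = 1/6 ✓
b·c³: (-605/7752)·(-216/1331) + (-2783/5928)·2197/1331 + 413/408·1 = 1/4 ✓
b·(c∘Ac): (-2783/5928)·3211/5566 + 413/408·323/826 = 1/8 ✓
b·Ac²: (-2783/5928)·(-741/2783) + 413/408·(-17/413) = 1/12 ✓
b·A²c: 413/408·17/413 = 1/24 ✓; 4 stages ⇒ order 4.

4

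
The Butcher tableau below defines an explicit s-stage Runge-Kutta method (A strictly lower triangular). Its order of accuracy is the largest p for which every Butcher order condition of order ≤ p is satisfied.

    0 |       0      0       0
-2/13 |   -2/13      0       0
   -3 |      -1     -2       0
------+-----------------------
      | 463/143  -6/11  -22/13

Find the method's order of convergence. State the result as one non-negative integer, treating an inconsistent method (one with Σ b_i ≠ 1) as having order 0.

1

b = (463/143, -6/11, -22/13)
c = (0, -2/13, -3)
Ac = (0, 0, 4/13)
Σ b_i: 463/143·1 + (-6/11)·1 + (-22/13)·1 = 1 ✓
b·c: (-6/11)·(-2/13) + (-22/13)·(-3) = 738/143 ≠ 1/2 ⇒ order 1.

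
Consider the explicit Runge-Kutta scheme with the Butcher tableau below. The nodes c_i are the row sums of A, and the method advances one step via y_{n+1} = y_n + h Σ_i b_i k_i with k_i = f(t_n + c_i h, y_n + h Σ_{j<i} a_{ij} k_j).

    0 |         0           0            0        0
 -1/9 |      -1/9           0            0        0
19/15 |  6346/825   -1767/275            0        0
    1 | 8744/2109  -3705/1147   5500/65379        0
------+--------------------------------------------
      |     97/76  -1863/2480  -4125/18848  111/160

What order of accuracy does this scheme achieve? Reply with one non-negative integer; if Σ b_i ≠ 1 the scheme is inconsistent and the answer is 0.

4

b = (97/76, -1863/2480, -4125/18848, 111/160)
c = (0, -1/9, 19/15, 1)
Ac = (0, 0, 589/825, 155/333)
Σ b_i: 97/76·1 + (-1863/2480)·1 + (-4125/18848)·1 + 111/160·1 = 1 ✓
b·c: (-1863/2480)·(-1/9) + (-4125/18848)·19/15 + 111/160·1 = 1/2 ✓
b·c²: (-1863/2480)·1/81 + (-4125/18848)·361/225 + 111/160·1 = 1/3 ✓
b·Ac: (-4125/18848)·589/825 + 111/160·155/333 = 1/6 ✓
b·c³: (-1863/2480)·(-1/729) + (-4125/18848)·6859/3375 + 111/160·1 = 1/4 ✓
b·(c∘Ac): (-4125/18848)·11191/12375 + 111/160·155/333 = 1/8 ✓
b·Ac²: (-4125/18848)·(-589/7425) + 111/160·95/999 = 1/12 ✓
b·A²c: 111/160·20/333 = 1/24 ✓; 4 stages ⇒ order 4.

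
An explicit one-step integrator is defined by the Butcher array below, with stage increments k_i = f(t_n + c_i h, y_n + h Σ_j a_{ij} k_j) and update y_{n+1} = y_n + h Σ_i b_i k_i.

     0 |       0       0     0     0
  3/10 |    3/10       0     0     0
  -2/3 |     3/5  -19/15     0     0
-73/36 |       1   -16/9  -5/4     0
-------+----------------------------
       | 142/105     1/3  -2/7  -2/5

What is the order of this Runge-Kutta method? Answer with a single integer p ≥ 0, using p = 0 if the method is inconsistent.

b = (142/105, 1/3, -2/7, -2/5)
c = (0, 3/10, -2/3, -73/36)
Ac = (0, 0, -19/50, 3/10)
Σ b_i: 142/105·1 + 1/3·1 + (-2/7)·1 + (-2/5)·1 = 1 ✓
b·c: 1/3·3/10 + (-2/7)·(-2/3) + (-2/5)·(-73/36) = 347/315 ≠ 1/2 ⇒ order 1.

1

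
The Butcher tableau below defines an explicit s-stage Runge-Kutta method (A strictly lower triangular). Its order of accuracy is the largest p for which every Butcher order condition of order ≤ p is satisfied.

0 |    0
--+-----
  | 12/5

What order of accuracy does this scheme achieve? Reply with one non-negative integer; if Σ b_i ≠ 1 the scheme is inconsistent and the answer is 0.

b = (12/5)
c = (0)
Σ b_i: 12/5·1 = 12/5 ≠ 1 ⇒ order 0.

0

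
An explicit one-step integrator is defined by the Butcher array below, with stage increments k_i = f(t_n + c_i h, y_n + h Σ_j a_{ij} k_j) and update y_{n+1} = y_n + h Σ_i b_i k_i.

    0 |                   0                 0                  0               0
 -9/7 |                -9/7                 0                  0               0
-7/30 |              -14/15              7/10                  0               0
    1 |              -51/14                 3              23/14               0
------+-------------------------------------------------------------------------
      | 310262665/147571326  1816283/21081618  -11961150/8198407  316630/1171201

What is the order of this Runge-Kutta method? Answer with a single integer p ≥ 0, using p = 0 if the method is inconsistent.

3

b = (310262665/147571326, 1816283/21081618, -11961150/8198407, 316630/1171201)
c = (0, -9/7, -7/30, 1)
Ac = (0, 0, -9/10, -1781/420)
Σ b_i: 310262665/147571326·1 + 1816283/21081618·1 + (-11961150/8198407)·1 + 316630/1171201·1 = 1 ✓
b·c: 1816283/21081618·(-9/7) + (-11961150/8198407)·(-7/30) + 316630/1171201·1 = 1/2 ✓
b·c²: 1816283/21081618·81/49 + (-11961150/8198407)·49/900 + 316630/1171201·1 = 1/3 ✓
b·Ac: (-11961150/8198407)·(-9/10) + 316630/1171201·(-1781/420) = 1/6 ✓
b·c³: 1816283/21081618·(-729/343) + (-11961150/8198407)·(-343/27000) + 316630/1171201·1 = 156086533/1475713260 ≠ 1/4 ⇒ order 3.
b·(c∘Ac): (-11961150/8198407)·21/100 + 316630/1171201·(-1781/420) = -35731426/24595221 ≠ 1/8
b·Ac²: (-11961150/8198407)·81/70 + 316630/1171201·445289/88200 = -68166757/210816180 ≠ 1/12
b·A²c: 316630/1171201·(-207/140) = -6554241/16396814 ≠ 1/24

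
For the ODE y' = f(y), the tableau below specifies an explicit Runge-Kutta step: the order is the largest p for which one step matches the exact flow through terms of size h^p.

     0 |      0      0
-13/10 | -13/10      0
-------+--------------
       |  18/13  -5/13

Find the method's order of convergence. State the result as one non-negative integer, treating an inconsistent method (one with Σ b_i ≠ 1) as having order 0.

2

b = (18/13, -5/13)
c = (0, -13/10)
Σ b_i: 18/13·1 + (-5/13)·1 = 1 ✓
b·c: (-5/13)·(-13/10) = 1/2 ✓; 2 stages ⇒ order 2.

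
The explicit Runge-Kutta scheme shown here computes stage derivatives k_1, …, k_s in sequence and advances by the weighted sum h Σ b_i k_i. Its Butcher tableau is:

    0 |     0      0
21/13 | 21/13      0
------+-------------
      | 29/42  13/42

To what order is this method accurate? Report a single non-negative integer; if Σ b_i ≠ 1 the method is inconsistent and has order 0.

2

b = (29/42, 13/42)
c = (0, 21/13)
Σ b_i: 29/42·1 + 13/42·1 = 1 ✓
b·c: 13/42·21/13 = 1/2 ✓; 2 stages ⇒ order 2.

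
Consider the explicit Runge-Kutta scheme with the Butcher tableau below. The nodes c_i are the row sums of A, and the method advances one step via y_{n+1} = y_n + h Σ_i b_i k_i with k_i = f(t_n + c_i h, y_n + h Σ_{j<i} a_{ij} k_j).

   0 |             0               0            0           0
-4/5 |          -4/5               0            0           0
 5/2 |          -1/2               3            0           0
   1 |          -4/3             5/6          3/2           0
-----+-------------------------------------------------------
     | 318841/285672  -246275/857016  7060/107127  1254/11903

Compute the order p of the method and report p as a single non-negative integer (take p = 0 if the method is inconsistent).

b = (318841/285672, -246275/857016, 7060/107127, 1254/11903)
c = (0, -4/5, 5/2, 1)
Ac = (0, 0, -12/5, 37/12)
Σ b_i: 318841/285672·1 + (-246275/857016)·1 + 7060/107127·1 + 1254/11903·1 = 1 ✓
b·c: (-246275/857016)·(-4/5) + 7060/107127·5/2 + 1254/11903·1 = 1/2 ✓
b·c²: (-246275/857016)·16/25 + 7060/107127·25/4 + 1254/11903·1 = 1/3 ✓
b·Ac: 7060/107127·(-12/5) + 1254/11903·37/12 = 1/6 ✓
b·c³: (-246275/857016)·(-64/125) + 7060/107127·125/8 + 1254/11903·1 = 457867/357090 ≠ 1/4 ⇒ order 3.
b·(c∘Ac): 7060/107127·(-6) + 1254/11903·37/12 = -5041/71418 ≠ 1/8
b·Ac²: 7060/107127·48/25 + 1254/11903·1189/120 = 835871/714180 ≠ 1/12
b·A²c: 1254/11903·(-18/5) = -22572/59515 ≠ 1/24

3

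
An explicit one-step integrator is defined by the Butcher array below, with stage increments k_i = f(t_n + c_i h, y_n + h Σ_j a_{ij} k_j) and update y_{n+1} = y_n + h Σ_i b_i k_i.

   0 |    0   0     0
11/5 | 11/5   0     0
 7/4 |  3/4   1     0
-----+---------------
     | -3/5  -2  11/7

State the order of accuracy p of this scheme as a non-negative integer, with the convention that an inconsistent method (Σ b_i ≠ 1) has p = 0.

b = (-3/5, -2, 11/7)
c = (0, 11/5, 7/4)
Ac = (0, 0, 11/5)
Σ b_i: (-3/5)·1 + (-2)·1 + 11/7·1 = -36/35 ≠ 1 ⇒ order 0.

0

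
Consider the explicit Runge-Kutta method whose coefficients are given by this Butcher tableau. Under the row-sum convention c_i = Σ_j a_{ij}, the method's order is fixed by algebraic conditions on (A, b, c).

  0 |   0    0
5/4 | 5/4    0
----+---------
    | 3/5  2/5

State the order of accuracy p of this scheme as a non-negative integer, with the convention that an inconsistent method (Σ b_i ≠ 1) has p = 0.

b = (3/5, 2/5)
c = (0, 5/4)
Σ b_i: 3/5·1 + 2/5·1 = 1 ✓
b·c: 2/5·5/4 = 1/2 ✓; 2 stages ⇒ order 2.

2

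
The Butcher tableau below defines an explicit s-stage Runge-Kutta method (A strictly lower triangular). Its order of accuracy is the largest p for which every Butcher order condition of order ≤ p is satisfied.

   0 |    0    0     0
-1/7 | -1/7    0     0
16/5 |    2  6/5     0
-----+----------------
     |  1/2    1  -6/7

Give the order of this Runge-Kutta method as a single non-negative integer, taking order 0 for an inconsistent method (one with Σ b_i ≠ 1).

b = (1/2, 1, -6/7)
c = (0, -1/7, 16/5)
Ac = (0, 0, -6/35)
Σ b_i: 1/2·1 + 1·1 + (-6/7)·1 = 9/14 ≠ 1 ⇒ order 0.

0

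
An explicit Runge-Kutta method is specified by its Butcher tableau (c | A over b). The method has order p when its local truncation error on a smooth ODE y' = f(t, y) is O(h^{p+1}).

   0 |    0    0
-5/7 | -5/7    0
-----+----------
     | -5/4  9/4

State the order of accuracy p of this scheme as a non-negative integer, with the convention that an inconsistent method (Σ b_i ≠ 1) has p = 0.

b = (-5/4, 9/4)
c = (0, -5/7)
Σ b_i: (-5/4)·1 + 9/4·1 = 1 ✓
b·c: 9/4·(-5/7) = -45/28 ≠ 1/2 ⇒ order 1.

1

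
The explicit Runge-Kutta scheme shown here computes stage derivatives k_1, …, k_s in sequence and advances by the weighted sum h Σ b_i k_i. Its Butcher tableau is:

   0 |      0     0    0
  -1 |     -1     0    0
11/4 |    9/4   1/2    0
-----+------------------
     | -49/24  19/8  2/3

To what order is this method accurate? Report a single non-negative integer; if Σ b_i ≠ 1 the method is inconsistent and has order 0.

1

b = (-49/24, 19/8, 2/3)
c = (0, -1, 11/4)
Ac = (0, 0, -1/2)
Σ b_i: (-49/24)·1 + 19/8·1 + 2/3·1 = 1 ✓
b·c: 19/8·(-1) + 2/3·11/4 = -13/24 ≠ 1/2 ⇒ order 1.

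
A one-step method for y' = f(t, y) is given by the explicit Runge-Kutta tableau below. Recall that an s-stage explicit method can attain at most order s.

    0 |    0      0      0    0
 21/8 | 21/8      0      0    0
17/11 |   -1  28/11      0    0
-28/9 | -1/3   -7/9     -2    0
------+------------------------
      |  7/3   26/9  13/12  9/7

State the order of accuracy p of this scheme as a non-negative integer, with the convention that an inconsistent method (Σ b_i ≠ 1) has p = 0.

0

b = (7/3, 26/9, 13/12, 9/7)
c = (0, 21/8, 17/11, -28/9)
Ac = (0, 0, 147/22, -1355/264)
Σ b_i: 7/3·1 + 26/9·1 + 13/12·1 + 9/7·1 = 1913/252 ≠ 1 ⇒ order 0.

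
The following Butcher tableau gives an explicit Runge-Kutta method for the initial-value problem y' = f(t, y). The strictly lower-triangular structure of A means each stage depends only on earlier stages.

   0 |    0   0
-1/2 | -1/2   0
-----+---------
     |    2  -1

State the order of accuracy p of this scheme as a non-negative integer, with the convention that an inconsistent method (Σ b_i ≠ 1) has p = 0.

b = (2, -1)
c = (0, -1/2)
Σ b_i: 2·1 + (-1)·1 = 1 ✓
b·c: (-1)·(-1/2) = 1/2 ✓; 2 stages ⇒ order 2.

2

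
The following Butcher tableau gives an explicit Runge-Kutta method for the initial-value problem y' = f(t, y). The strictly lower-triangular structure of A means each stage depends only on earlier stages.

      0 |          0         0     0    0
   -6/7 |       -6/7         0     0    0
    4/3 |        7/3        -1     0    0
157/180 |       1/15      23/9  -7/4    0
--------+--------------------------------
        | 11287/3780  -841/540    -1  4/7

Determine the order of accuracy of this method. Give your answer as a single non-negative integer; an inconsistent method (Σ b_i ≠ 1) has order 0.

b = (11287/3780, -841/540, -1, 4/7)
c = (0, -6/7, 4/3, 157/180)
Ac = (0, 0, 6/7, -95/21)
Σ b_i: 11287/3780·1 + (-841/540)·1 + (-1)·1 + 4/7·1 = 1 ✓
b·c: (-841/540)·(-6/7) + (-1)·4/3 + 4/7·157/180 = 1/2 ✓
b·c²: (-841/540)·36/49 + (-1)·16/9 + 4/7·24649/32400 = -987197/396900 ≠ 1/3 ⇒ order 2.
b·Ac: (-1)·6/7 + 4/7·(-95/21) = -506/147 ≠ 1/6

2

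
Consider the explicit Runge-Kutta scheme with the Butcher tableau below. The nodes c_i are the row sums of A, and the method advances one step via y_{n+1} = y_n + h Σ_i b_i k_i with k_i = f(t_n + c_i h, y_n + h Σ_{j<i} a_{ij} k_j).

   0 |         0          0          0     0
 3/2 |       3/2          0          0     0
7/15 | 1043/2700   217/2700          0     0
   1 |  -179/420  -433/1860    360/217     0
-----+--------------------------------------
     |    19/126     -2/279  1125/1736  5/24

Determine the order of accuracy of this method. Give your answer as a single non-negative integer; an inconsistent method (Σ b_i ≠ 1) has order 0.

b = (19/126, -2/279, 1125/1736, 5/24)
c = (0, 3/2, 7/15, 1)
Ac = (0, 0, 217/1800, 17/40)
Σ b_i: 19/126·1 + (-2/279)·1 + 1125/1736·1 + 5/24·1 = 1 ✓
b·c: (-2/279)·3/2 + 1125/1736·7/15 + 5/24·1 = 1/2 ✓
b·c²: (-2/279)·9/4 + 1125/1736·49/225 + 5/24·1 = 1/3 ✓
b·Ac: 1125/1736·217/1800 + 5/24·17/40 = 1/6 ✓
b·c³: (-2/279)·27/8 + 1125/1736·343/3375 + 5/24·1 = 1/4 ✓
b·(c∘Ac): 1125/1736·1519/27000 + 5/24·17/40 = 1/8 ✓
b·Ac²: 1125/1736·217/1200 + 5/24·(-13/80) = 1/12 ✓
b·A²c: 5/24·1/5 = 1/24 ✓; 4 stages ⇒ order 4.

4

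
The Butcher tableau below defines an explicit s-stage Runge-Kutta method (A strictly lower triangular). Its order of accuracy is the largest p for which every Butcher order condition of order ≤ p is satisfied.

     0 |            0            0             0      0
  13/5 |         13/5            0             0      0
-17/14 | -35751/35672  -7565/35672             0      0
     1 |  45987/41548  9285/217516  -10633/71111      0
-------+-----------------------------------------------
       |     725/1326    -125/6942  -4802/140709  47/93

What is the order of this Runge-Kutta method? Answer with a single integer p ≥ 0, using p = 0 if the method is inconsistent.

b = (725/1326, -125/6942, -4802/140709, 47/93)
c = (0, 13/5, -17/14, 1)
Ac = (0, 0, -1513/2744, 55/188)
Σ b_i: 725/1326·1 + (-125/6942)·1 + (-4802/140709)·1 + 47/93·1 = 1 ✓
b·c: (-125/6942)·13/5 + (-4802/140709)·(-17/14) + 47/93·1 = 1/2 ✓
b·c²: (-125/6942)·169/25 + (-4802/140709)·289/196 + 47/93·1 = 1/3 ✓
b·Ac: (-4802/140709)·(-1513/2744) + 47/93·55/188 = 1/6 ✓
b·c³: (-125/6942)·2197/125 + (-4802/140709)·(-4913/2744) + 47/93·1 = 1/4 ✓
b·(c∘Ac): (-4802/140709)·25721/38416 + 47/93·55/188 = 1/8 ✓
b·Ac²: (-4802/140709)·(-19669/13720) + 47/93·16/235 = 1/12 ✓
b·A²c: 47/93·31/376 = 1/24 ✓; 4 stages ⇒ order 4.

4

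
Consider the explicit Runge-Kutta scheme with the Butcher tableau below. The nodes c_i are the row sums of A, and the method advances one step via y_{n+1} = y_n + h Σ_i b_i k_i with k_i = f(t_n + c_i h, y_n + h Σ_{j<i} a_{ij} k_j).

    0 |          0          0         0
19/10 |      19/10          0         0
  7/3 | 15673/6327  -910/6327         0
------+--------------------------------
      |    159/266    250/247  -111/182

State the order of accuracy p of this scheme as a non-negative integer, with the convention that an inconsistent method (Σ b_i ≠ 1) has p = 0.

b = (159/266, 250/247, -111/182)
c = (0, 19/10, 7/3)
Ac = (0, 0, -91/333)
Σ b_i: 159/266·1 + 250/247·1 + (-111/182)·1 = 1 ✓
b·c: 250/247·19/10 + (-111/182)·7/3 = 1/2 ✓
b·c²: 250/247·361/100 + (-111/182)·49/9 = 1/3 ✓
b·Ac: (-111/182)·(-91/333) = 1/6 ✓; 3 stages ⇒ order 3.

3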